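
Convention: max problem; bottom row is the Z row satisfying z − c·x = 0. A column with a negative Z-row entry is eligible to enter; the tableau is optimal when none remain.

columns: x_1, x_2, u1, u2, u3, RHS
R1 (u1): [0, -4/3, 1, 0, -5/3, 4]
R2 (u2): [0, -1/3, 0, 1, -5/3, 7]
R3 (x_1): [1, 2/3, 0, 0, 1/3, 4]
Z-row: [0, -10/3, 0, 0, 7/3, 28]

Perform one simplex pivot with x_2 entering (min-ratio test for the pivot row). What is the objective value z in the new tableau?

48

Ratio test on column x_2 — row 1: entry -4/3 ≤ 0; row 2: entry -1/3 ≤ 0; row 3: 4/(2/3) = 6. Minimum is 6 at row 3 (x_1 leaves); pivot element 2/3.
Pivot on row 3; the Z-row RHS becomes 28 − (-10/3)·6 = 48.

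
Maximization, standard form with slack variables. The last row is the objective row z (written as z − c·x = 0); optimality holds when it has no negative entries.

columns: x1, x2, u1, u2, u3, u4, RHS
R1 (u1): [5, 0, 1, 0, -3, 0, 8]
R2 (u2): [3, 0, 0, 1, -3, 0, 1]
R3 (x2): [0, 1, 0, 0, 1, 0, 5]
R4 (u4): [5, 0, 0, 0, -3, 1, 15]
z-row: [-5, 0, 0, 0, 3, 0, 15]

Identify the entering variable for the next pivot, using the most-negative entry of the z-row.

Negative z-row entries: x1: -5.
The most negative is -5 in column x1, so x1 enters.

x1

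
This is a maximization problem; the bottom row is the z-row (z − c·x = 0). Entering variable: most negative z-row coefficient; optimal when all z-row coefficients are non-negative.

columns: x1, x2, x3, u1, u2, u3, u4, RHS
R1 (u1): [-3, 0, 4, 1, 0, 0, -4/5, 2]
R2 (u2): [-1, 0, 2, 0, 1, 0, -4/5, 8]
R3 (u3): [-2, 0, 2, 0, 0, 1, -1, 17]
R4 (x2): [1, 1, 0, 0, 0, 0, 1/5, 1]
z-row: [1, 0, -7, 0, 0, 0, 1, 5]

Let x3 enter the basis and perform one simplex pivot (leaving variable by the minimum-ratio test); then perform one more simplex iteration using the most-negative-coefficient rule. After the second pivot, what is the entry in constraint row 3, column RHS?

Ratio test on column x3 — row 1: 2/4 = 1/2; row 2: 8/2 = 4; row 3: 17/2 = 17/2; row 4: entry 0 ≤ 0. Minimum is 1/2 at row 1 (u1 leaves); pivot element 4.
Divide row 1 by 4; eliminate column x3 from the other rows.
Second iteration: most negative z-row entry is -17/4 in column x1, so x1 enters.
Ratio test on column x1 — row 1: entry -3/4 ≤ 0; row 2: 7/(1/2) = 14; row 3: entry -1/2 ≤ 0; row 4: 1/1 = 1. Minimum is 1 at row 4 (x2 leaves); pivot element 1.
Divide row 4 by 1; eliminate column x1 from the other rows.
After both pivots, the entry at constraint row 3, column RHS is 33/2.

33/2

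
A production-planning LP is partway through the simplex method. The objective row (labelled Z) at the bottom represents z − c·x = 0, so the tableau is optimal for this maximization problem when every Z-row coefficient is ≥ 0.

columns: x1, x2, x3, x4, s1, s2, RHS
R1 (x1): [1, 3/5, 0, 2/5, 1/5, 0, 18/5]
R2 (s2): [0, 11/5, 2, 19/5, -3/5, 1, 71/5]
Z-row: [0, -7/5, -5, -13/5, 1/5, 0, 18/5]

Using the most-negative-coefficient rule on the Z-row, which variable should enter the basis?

x3

Negative Z-row entries: x2: -7/5, x3: -5, x4: -13/5.
The most negative is -5 in column x3, so x3 enters.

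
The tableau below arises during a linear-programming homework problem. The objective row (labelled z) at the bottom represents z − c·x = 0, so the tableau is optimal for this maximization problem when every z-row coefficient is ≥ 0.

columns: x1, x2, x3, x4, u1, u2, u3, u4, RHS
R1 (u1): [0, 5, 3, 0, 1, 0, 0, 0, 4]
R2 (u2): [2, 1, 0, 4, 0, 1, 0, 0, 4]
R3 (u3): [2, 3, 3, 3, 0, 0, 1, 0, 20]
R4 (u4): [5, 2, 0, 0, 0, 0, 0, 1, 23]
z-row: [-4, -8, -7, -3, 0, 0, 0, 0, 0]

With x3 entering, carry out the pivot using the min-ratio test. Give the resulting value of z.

28/3

Ratio test on column x3 — row 1: 4/3 = 4/3; row 2: entry 0 ≤ 0; row 3: 20/3 = 20/3; row 4: entry 0 ≤ 0. Minimum is 4/3 at row 1 (u1 leaves); pivot element 3.
Pivot on row 1; the z-row RHS becomes 0 − (-7)·(4/3) = 28/3.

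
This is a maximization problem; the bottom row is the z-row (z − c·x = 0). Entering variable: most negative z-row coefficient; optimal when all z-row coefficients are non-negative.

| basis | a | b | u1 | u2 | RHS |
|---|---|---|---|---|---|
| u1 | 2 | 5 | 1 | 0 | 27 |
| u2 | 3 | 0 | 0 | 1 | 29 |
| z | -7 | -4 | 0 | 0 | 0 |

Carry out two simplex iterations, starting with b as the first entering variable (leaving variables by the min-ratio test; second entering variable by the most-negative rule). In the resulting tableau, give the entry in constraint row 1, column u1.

1/5

Ratio test on column b — row 1: 27/5 = 27/5; row 2: entry 0 ≤ 0. Minimum is 27/5 at row 1 (u1 leaves); pivot element 5.
Divide row 1 by 5; eliminate column b from the other rows.
Second iteration: most negative z-row entry is -27/5 in column a, so a enters.
Ratio test on column a — row 1: (27/5)/(2/5) = 27/2; row 2: 29/3 = 29/3. Minimum is 29/3 at row 2 (u2 leaves); pivot element 3.
Divide row 2 by 3; eliminate column a from the other rows.
After both pivots, the entry at constraint row 1, column u1 is 1/5.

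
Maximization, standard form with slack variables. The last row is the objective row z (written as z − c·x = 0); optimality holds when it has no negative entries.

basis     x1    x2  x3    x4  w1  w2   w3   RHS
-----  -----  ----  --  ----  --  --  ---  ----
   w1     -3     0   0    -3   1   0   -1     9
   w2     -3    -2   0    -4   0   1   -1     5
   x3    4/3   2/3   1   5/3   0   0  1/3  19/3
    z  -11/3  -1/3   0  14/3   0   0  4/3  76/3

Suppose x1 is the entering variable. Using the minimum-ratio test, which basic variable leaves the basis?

Column x1 entries and ratios — w1: -3 ≤ 0, skip; w2: -3 ≤ 0, skip; x3: (19/3)/(4/3) = 19/4.
Smallest ratio is 19/4 in the row of x3, so x3 leaves.

x3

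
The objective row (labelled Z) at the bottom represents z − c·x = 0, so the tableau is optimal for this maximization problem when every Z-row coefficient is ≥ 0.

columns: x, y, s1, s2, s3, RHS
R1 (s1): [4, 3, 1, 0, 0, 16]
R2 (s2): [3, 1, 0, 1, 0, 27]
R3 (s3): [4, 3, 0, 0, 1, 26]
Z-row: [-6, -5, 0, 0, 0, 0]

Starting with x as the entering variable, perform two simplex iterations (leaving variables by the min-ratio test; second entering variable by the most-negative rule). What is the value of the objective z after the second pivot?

80/3

Ratio test on column x — row 1: 16/4 = 4; row 2: 27/3 = 9; row 3: 26/4 = 13/2. Minimum is 4 at row 1 (s1 leaves); pivot element 4.
Pivot on row 1; the Z-row RHS becomes 0 − (-6)·4 = 24.
Next entering variable (most negative Z-row entry -1/2): y.
Ratio test on column y — row 1: 4/(3/4) = 16/3; row 2: entry -5/4 ≤ 0; row 3: entry 0 ≤ 0. Minimum is 16/3 at row 1 (x leaves); pivot element 3/4.
After the second pivot the Z-row RHS is 24 − (-1/2)·(16/3) = 80/3.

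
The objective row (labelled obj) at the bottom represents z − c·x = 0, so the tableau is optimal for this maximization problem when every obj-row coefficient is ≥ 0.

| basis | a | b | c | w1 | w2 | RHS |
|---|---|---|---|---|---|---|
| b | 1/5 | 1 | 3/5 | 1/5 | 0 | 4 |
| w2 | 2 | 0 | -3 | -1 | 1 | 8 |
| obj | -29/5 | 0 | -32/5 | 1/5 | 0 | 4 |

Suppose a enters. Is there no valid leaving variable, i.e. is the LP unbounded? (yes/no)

Column a has positive entries in row(s) 1, 2, so the ratio test bounds it — not unbounded.

no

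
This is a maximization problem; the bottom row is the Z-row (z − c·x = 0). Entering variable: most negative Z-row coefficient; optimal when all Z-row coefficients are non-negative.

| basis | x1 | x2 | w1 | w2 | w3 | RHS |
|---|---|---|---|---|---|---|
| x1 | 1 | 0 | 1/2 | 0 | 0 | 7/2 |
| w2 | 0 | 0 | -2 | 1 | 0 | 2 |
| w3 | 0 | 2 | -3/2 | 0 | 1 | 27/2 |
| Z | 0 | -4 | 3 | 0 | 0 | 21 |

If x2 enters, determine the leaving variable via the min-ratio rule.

Column x2 entries and ratios — x1: 0 ≤ 0, skip; w2: 0 ≤ 0, skip; w3: (27/2)/2 = 27/4.
Smallest ratio is 27/4 in the row of w3, so w3 leaves.

w3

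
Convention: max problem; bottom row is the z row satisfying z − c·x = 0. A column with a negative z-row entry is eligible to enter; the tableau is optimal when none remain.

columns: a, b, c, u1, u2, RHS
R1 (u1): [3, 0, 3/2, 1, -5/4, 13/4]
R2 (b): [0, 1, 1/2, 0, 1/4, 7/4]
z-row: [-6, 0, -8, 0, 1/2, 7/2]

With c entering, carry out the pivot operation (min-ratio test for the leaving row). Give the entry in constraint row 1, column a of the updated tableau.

Ratio test on column c — row 1: (13/4)/(3/2) = 13/6; row 2: (7/4)/(1/2) = 7/2. Minimum is 13/6 at row 1 (u1 leaves); pivot element 3/2.
Divide row 1 by 3/2; eliminate column c from the other rows.
In the new row 1, the a entry is the old entry divided by the pivot: 3/(3/2) = 2.

2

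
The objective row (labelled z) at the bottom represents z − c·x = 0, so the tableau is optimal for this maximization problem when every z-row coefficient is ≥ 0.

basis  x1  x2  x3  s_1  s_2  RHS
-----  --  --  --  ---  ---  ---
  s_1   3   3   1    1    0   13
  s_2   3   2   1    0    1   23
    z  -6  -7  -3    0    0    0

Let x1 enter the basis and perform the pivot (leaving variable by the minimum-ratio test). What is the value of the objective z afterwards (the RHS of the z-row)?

Ratio test on column x1 — row 1: 13/3 = 13/3; row 2: 23/3 = 23/3. Minimum is 13/3 at row 1 (s_1 leaves); pivot element 3.
Pivot on row 1; the z-row RHS becomes 0 − (-6)·(13/3) = 26.

26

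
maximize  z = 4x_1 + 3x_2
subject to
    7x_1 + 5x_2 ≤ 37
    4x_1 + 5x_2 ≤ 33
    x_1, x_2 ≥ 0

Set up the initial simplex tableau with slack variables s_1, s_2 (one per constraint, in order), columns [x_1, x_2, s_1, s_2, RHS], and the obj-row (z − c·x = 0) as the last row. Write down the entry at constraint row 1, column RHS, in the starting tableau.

37

The RHS of constraint 1 is b_1 = 37.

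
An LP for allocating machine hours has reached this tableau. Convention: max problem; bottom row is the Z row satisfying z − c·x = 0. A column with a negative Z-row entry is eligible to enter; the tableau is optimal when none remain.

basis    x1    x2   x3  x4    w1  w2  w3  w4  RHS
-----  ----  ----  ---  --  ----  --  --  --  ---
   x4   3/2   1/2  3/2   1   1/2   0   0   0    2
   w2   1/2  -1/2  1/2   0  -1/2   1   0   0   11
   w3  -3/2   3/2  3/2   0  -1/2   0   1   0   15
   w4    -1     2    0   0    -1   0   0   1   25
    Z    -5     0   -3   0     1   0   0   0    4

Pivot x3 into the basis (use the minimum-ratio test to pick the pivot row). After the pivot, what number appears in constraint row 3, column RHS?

13

Ratio test on column x3 — row 1: 2/(3/2) = 4/3; row 2: 11/(1/2) = 22; row 3: 15/(3/2) = 10; row 4: entry 0 ≤ 0. Minimum is 4/3 at row 1 (x4 leaves); pivot element 3/2.
Divide row 1 by 3/2; eliminate column x3 from the other rows.
Row 3 update in column RHS: 15 − (3/2)·(4/3) = 13.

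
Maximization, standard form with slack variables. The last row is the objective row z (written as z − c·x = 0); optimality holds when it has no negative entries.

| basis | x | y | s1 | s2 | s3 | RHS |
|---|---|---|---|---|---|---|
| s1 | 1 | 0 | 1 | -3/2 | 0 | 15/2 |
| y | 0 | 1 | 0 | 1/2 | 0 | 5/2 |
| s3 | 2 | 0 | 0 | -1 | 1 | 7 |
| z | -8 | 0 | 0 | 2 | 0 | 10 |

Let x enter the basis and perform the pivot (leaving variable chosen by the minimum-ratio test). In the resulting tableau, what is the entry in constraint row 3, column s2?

Ratio test on column x — row 1: (15/2)/1 = 15/2; row 2: entry 0 ≤ 0; row 3: 7/2 = 7/2. Minimum is 7/2 at row 3 (s3 leaves); pivot element 2.
Divide row 3 by 2; eliminate column x from the other rows.
In the new row 3, the s2 entry is the old entry divided by the pivot: (-1)/2 = -1/2.

-1/2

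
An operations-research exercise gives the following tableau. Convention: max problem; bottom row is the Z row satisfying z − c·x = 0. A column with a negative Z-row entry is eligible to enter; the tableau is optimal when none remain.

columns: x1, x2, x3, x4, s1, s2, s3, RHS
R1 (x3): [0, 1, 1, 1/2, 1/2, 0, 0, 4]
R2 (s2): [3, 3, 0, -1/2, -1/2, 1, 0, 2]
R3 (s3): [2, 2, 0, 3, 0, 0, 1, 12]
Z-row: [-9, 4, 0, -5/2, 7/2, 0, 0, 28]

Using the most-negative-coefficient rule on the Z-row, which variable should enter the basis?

Negative Z-row entries: x1: -9, x4: -5/2.
The most negative is -9 in column x1, so x1 enters.

x1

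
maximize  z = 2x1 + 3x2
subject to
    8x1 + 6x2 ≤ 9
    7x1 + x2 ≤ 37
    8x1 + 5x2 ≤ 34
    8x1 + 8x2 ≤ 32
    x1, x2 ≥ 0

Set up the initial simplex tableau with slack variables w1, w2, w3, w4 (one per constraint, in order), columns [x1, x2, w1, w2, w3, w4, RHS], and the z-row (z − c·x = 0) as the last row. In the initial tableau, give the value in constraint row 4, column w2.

Slack w2 belongs to constraint 2; its column is the unit vector e_2, so the entry in row 4 is 0.

0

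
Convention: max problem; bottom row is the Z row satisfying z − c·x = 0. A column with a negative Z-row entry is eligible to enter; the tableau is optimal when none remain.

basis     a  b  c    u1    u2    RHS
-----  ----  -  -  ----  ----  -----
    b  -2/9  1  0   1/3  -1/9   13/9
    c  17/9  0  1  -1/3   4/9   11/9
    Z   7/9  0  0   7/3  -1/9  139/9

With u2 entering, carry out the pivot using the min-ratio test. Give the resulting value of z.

63/4

Ratio test on column u2 — row 1: entry -1/9 ≤ 0; row 2: (11/9)/(4/9) = 11/4. Minimum is 11/4 at row 2 (c leaves); pivot element 4/9.
Pivot on row 2; the Z-row RHS becomes 139/9 − (-1/9)·(11/4) = 63/4.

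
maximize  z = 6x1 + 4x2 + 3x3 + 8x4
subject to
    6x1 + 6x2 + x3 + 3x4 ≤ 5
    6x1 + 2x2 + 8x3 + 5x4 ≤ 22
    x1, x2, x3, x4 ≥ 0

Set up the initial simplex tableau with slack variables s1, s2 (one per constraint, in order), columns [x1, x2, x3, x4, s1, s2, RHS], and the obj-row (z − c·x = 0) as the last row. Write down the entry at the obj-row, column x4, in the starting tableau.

-8

The obj-row carries the negated objective coefficients: the x4 entry is -8.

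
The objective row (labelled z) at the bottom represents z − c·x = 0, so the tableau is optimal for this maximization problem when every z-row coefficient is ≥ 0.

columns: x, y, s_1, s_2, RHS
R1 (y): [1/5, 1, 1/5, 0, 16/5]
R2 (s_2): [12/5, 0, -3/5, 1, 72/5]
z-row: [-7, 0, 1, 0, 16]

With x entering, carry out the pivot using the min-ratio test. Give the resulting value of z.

58

Ratio test on column x — row 1: (16/5)/(1/5) = 16; row 2: (72/5)/(12/5) = 6. Minimum is 6 at row 2 (s_2 leaves); pivot element 12/5.
Pivot on row 2; the z-row RHS becomes 16 − (-7)·6 = 58.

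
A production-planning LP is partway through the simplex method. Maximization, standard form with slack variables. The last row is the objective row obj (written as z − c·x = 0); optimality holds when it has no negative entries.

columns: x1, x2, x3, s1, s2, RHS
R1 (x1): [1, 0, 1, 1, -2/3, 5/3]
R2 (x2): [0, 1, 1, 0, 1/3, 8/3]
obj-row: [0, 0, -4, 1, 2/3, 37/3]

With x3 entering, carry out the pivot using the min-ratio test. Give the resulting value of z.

19

Ratio test on column x3 — row 1: (5/3)/1 = 5/3; row 2: (8/3)/1 = 8/3. Minimum is 5/3 at row 1 (x1 leaves); pivot element 1.
Pivot on row 1; the obj-row RHS becomes 37/3 − (-4)·(5/3) = 19.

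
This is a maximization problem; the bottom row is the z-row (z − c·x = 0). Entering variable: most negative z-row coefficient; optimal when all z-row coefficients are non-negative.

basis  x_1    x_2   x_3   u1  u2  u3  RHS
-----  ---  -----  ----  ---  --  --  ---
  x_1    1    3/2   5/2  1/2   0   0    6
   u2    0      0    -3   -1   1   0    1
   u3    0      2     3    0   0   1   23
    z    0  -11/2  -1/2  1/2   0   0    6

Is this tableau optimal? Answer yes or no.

The z-row has a negative entry -11/2 in column x_2, so it is not optimal.

no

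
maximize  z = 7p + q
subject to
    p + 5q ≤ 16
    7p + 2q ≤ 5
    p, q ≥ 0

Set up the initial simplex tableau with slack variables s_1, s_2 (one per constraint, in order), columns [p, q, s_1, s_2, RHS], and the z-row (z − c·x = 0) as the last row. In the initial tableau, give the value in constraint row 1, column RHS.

16

The RHS of constraint 1 is b_1 = 16.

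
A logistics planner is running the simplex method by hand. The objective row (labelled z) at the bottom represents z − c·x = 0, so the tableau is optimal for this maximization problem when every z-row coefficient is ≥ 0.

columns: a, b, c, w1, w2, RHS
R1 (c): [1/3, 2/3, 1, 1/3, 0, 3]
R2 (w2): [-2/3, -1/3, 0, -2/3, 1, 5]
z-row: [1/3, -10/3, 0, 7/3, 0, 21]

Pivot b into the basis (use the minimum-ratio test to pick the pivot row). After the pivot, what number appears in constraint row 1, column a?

Ratio test on column b — row 1: 3/(2/3) = 9/2; row 2: entry -1/3 ≤ 0. Minimum is 9/2 at row 1 (c leaves); pivot element 2/3.
Divide row 1 by 2/3; eliminate column b from the other rows.
In the new row 1, the a entry is the old entry divided by the pivot: (1/3)/(2/3) = 1/2.

1/2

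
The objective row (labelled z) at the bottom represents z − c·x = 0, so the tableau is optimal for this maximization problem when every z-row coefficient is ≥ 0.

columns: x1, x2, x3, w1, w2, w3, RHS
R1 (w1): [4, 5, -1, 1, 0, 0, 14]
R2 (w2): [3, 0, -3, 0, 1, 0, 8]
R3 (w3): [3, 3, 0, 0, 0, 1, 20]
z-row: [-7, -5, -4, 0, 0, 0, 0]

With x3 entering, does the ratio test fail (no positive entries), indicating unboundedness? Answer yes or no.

Every constraint-row entry in column x3 is ≤ 0, so increasing x3 is unbounded.

yes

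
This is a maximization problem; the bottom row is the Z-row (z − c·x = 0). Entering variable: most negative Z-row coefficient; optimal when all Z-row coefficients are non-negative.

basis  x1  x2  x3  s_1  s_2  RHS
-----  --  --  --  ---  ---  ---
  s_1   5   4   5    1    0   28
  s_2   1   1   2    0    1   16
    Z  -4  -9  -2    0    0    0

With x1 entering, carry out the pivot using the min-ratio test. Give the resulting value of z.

Ratio test on column x1 — row 1: 28/5 = 28/5; row 2: 16/1 = 16. Minimum is 28/5 at row 1 (s_1 leaves); pivot element 5.
Pivot on row 1; the Z-row RHS becomes 0 − (-4)·(28/5) = 112/5.

112/5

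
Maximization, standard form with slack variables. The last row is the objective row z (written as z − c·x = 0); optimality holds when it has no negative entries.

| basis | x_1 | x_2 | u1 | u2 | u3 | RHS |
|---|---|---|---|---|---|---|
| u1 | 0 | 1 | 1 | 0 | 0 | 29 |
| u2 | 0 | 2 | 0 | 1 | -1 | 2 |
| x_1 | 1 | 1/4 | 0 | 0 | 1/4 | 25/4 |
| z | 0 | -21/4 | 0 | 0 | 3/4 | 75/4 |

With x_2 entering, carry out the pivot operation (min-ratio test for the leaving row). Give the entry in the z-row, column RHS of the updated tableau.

24

Ratio test on column x_2 — row 1: 29/1 = 29; row 2: 2/2 = 1; row 3: (25/4)/(1/4) = 25. Minimum is 1 at row 2 (u2 leaves); pivot element 2.
Divide row 2 by 2; eliminate column x_2 from the other rows.
z-row update in column RHS: 75/4 − (-21/4)·1 = 24.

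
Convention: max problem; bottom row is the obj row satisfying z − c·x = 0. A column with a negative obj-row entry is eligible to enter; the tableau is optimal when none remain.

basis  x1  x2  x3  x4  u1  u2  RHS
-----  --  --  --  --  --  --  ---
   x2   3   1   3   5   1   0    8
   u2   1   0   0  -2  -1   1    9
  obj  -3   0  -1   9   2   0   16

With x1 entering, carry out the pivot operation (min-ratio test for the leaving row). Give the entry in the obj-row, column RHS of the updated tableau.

24

Ratio test on column x1 — row 1: 8/3 = 8/3; row 2: 9/1 = 9. Minimum is 8/3 at row 1 (x2 leaves); pivot element 3.
Divide row 1 by 3; eliminate column x1 from the other rows.
obj-row update in column RHS: 16 − (-3)·(8/3) = 24.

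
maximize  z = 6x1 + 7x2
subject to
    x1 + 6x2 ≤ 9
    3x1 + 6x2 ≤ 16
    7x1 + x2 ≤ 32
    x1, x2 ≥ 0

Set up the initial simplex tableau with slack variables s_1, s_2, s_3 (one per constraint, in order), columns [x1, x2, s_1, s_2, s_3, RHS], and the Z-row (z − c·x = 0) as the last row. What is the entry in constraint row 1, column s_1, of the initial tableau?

Slack s_1 belongs to constraint 1; its column is the unit vector e_1, so the entry in row 1 is 1.

1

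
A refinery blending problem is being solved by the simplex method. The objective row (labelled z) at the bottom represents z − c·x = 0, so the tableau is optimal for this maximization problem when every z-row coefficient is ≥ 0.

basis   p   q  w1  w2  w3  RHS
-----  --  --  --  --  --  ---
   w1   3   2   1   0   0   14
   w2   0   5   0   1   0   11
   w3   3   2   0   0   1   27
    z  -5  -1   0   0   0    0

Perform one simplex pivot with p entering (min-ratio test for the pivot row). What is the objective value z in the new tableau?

Ratio test on column p — row 1: 14/3 = 14/3; row 2: entry 0 ≤ 0; row 3: 27/3 = 9. Minimum is 14/3 at row 1 (w1 leaves); pivot element 3.
Pivot on row 1; the z-row RHS becomes 0 − (-5)·(14/3) = 70/3.

70/3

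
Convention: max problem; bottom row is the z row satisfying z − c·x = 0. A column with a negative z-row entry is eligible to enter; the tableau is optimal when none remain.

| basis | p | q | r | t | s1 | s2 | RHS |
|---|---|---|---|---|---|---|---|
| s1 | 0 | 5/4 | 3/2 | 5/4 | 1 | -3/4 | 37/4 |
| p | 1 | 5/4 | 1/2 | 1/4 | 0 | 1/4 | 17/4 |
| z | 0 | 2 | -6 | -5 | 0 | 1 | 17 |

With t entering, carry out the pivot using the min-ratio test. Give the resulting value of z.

54

Ratio test on column t — row 1: (37/4)/(5/4) = 37/5; row 2: (17/4)/(1/4) = 17. Minimum is 37/5 at row 1 (s1 leaves); pivot element 5/4.
Pivot on row 1; the z-row RHS becomes 17 − (-5)·(37/5) = 54.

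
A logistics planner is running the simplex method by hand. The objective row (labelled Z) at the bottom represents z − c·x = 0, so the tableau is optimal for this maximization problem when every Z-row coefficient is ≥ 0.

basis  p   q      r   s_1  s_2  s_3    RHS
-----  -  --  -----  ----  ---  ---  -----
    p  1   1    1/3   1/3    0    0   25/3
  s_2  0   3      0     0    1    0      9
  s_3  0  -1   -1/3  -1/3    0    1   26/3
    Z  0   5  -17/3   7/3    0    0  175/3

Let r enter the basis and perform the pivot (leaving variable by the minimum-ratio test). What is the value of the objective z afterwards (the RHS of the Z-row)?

Ratio test on column r — row 1: (25/3)/(1/3) = 25; row 2: entry 0 ≤ 0; row 3: entry -1/3 ≤ 0. Minimum is 25 at row 1 (p leaves); pivot element 1/3.
Pivot on row 1; the Z-row RHS becomes 175/3 − (-17/3)·25 = 200.

200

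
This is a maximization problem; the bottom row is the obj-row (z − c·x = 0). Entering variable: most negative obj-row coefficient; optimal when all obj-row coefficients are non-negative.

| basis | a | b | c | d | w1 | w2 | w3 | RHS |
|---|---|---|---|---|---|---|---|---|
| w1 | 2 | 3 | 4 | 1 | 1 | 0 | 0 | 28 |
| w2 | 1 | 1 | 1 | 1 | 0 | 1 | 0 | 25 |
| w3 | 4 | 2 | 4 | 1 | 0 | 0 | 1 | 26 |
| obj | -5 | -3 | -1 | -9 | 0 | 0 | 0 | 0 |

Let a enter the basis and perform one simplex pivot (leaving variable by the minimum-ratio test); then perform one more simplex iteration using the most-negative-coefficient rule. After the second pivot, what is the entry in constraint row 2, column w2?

4/3

Ratio test on column a — row 1: 28/2 = 14; row 2: 25/1 = 25; row 3: 26/4 = 13/2. Minimum is 13/2 at row 3 (w3 leaves); pivot element 4.
Divide row 3 by 4; eliminate column a from the other rows.
Second iteration: most negative obj-row entry is -31/4 in column d, so d enters.
Ratio test on column d — row 1: 15/(1/2) = 30; row 2: (37/2)/(3/4) = 74/3; row 3: (13/2)/(1/4) = 26. Minimum is 74/3 at row 2 (w2 leaves); pivot element 3/4.
Divide row 2 by 3/4; eliminate column d from the other rows.
After both pivots, the entry at constraint row 2, column w2 is 4/3.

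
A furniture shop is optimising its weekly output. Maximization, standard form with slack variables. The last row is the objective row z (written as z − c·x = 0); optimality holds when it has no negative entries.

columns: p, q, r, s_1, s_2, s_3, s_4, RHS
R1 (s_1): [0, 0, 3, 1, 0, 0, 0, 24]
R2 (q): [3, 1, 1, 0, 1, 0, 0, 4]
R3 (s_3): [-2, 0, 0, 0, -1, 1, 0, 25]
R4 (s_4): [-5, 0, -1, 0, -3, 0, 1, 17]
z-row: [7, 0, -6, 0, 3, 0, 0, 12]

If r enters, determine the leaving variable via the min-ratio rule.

Column r entries and ratios — s_1: 24/3 = 8; q: 4/1 = 4; s_3: 0 ≤ 0, skip; s_4: -1 ≤ 0, skip.
Smallest ratio is 4 in the row of q, so q leaves.

q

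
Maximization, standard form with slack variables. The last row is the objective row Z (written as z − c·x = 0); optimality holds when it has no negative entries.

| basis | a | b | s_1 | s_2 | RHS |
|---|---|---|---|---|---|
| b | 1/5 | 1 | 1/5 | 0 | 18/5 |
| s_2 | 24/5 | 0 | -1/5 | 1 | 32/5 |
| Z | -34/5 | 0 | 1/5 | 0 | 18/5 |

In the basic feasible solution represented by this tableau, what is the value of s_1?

0

s_1 is not in the basis, so in the current basic feasible solution s_1 = 0.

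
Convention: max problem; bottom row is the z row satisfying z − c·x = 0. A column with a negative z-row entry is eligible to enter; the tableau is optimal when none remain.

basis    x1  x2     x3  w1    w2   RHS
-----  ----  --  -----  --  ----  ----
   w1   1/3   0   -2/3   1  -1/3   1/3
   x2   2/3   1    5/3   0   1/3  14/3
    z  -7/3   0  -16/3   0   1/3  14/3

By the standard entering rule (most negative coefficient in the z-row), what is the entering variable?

Negative z-row entries: x1: -7/3, x3: -16/3.
The most negative is -16/3 in column x3, so x3 enters.

x3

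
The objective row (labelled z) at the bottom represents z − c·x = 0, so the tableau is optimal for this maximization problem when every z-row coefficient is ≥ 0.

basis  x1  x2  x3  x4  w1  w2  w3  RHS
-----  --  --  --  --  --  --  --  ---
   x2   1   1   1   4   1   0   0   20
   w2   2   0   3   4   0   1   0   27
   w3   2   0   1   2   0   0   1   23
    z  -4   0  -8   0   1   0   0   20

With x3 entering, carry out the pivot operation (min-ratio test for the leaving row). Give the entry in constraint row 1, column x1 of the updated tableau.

1/3

Ratio test on column x3 — row 1: 20/1 = 20; row 2: 27/3 = 9; row 3: 23/1 = 23. Minimum is 9 at row 2 (w2 leaves); pivot element 3.
Divide row 2 by 3; eliminate column x3 from the other rows.
Row 1 update in column x1: 1 − 1·(2/3) = 1/3.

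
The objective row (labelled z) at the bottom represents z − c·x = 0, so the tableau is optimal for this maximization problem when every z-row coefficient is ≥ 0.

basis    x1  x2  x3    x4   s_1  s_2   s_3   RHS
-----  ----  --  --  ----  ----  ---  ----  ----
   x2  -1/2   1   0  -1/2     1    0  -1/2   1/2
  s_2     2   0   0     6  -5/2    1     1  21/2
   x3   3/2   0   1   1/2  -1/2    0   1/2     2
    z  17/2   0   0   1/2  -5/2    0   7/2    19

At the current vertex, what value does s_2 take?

s_2 is basic (row 2); its value is the RHS of that row, 21/2.

21/2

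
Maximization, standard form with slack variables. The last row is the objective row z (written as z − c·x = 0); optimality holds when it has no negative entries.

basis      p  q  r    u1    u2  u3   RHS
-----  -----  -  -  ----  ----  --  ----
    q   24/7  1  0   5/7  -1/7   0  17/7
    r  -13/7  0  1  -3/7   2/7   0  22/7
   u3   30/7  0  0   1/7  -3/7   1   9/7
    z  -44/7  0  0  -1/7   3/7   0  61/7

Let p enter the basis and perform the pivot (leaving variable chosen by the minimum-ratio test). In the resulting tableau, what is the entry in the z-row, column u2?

-1/5

Ratio test on column p — row 1: (17/7)/(24/7) = 17/24; row 2: entry -13/7 ≤ 0; row 3: (9/7)/(30/7) = 3/10. Minimum is 3/10 at row 3 (u3 leaves); pivot element 30/7.
Divide row 3 by 30/7; eliminate column p from the other rows.
z-row update in column u2: 3/7 − (-44/7)·(-1/10) = -1/5.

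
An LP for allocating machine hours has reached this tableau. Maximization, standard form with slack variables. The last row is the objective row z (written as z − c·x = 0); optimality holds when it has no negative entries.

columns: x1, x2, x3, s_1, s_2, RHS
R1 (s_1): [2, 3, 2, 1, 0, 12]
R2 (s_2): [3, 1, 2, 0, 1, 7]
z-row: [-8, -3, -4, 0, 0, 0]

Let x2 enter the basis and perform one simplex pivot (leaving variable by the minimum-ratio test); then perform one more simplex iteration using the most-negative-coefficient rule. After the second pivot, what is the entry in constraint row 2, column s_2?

3/7

Ratio test on column x2 — row 1: 12/3 = 4; row 2: 7/1 = 7. Minimum is 4 at row 1 (s_1 leaves); pivot element 3.
Divide row 1 by 3; eliminate column x2 from the other rows.
Second iteration: most negative z-row entry is -6 in column x1, so x1 enters.
Ratio test on column x1 — row 1: 4/(2/3) = 6; row 2: 3/(7/3) = 9/7. Minimum is 9/7 at row 2 (s_2 leaves); pivot element 7/3.
Divide row 2 by 7/3; eliminate column x1 from the other rows.
After both pivots, the entry at constraint row 2, column s_2 is 3/7.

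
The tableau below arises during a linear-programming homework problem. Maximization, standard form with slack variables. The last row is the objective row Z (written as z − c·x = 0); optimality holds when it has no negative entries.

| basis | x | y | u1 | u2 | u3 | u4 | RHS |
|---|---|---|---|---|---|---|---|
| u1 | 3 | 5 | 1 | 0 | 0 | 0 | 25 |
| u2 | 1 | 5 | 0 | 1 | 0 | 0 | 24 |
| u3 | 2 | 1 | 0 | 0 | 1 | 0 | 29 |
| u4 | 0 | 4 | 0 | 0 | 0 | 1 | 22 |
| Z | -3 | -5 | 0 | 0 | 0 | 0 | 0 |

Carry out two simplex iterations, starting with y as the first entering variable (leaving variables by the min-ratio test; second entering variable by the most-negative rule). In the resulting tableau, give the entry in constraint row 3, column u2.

Ratio test on column y — row 1: 25/5 = 5; row 2: 24/5 = 24/5; row 3: 29/1 = 29; row 4: 22/4 = 11/2. Minimum is 24/5 at row 2 (u2 leaves); pivot element 5.
Divide row 2 by 5; eliminate column y from the other rows.
Second iteration: most negative Z-row entry is -2 in column x, so x enters.
Ratio test on column x — row 1: 1/2 = 1/2; row 2: (24/5)/(1/5) = 24; row 3: (121/5)/(9/5) = 121/9; row 4: entry -4/5 ≤ 0. Minimum is 1/2 at row 1 (u1 leaves); pivot element 2.
Divide row 1 by 2; eliminate column x from the other rows.
After both pivots, the entry at constraint row 3, column u2 is 7/10.

7/10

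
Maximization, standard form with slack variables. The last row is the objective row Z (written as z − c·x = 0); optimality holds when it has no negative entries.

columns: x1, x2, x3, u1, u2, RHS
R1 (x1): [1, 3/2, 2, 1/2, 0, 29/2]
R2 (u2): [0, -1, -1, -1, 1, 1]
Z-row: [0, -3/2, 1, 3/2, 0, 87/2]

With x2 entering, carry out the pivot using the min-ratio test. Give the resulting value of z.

Ratio test on column x2 — row 1: (29/2)/(3/2) = 29/3; row 2: entry -1 ≤ 0. Minimum is 29/3 at row 1 (x1 leaves); pivot element 3/2.
Pivot on row 1; the Z-row RHS becomes 87/2 − (-3/2)·(29/3) = 58.

58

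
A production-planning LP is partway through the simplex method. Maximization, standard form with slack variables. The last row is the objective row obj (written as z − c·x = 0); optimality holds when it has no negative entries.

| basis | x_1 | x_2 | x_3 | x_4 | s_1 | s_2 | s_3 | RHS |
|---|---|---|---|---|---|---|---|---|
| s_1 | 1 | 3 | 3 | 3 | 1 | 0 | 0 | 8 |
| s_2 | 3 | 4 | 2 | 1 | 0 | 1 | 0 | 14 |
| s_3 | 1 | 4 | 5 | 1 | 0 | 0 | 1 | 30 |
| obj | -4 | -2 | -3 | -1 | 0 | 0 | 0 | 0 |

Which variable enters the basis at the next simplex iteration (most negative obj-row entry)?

Negative obj-row entries: x_1: -4, x_2: -2, x_3: -3, x_4: -1.
The most negative is -4 in column x_1, so x_1 enters.

x_1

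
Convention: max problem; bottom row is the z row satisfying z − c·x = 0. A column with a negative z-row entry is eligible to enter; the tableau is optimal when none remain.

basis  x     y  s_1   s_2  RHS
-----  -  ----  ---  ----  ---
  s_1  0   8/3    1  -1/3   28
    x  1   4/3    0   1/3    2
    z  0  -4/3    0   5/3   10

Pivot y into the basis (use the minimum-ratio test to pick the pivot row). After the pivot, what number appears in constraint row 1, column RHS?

24

Ratio test on column y — row 1: 28/(8/3) = 21/2; row 2: 2/(4/3) = 3/2. Minimum is 3/2 at row 2 (x leaves); pivot element 4/3.
Divide row 2 by 4/3; eliminate column y from the other rows.
Row 1 update in column RHS: 28 − (8/3)·(3/2) = 24.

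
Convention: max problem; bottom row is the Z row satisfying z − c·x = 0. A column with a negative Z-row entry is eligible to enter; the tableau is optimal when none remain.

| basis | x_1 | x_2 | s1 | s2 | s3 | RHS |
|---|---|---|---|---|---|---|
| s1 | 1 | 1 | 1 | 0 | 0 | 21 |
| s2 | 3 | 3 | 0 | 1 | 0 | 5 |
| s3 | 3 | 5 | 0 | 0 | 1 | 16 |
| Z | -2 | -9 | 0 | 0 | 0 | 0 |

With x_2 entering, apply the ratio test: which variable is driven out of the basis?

s2

Column x_2 entries and ratios — s1: 21/1 = 21; s2: 5/3 = 5/3; s3: 16/5 = 16/5.
Smallest ratio is 5/3 in the row of s2, so s2 leaves.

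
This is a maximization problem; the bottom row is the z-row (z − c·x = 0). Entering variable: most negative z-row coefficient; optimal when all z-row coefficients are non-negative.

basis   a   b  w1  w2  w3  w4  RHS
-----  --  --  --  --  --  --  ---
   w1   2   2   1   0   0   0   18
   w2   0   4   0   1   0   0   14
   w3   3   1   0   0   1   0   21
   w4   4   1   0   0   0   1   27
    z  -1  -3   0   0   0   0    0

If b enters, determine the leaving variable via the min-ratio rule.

Column b entries and ratios — w1: 18/2 = 9; w2: 14/4 = 7/2; w3: 21/1 = 21; w4: 27/1 = 27.
Smallest ratio is 7/2 in the row of w2, so w2 leaves.

w2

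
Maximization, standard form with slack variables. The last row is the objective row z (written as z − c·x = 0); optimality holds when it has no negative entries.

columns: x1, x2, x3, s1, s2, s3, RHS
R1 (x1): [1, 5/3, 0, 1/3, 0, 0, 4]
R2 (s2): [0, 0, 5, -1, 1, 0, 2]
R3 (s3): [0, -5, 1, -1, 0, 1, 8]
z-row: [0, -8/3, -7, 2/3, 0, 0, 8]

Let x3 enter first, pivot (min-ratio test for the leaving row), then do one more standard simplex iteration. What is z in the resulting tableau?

86/5

Ratio test on column x3 — row 1: entry 0 ≤ 0; row 2: 2/5 = 2/5; row 3: 8/1 = 8. Minimum is 2/5 at row 2 (s2 leaves); pivot element 5.
Pivot on row 2; the z-row RHS becomes 8 − (-7)·(2/5) = 54/5.
Next entering variable (most negative z-row entry -8/3): x2.
Ratio test on column x2 — row 1: 4/(5/3) = 12/5; row 2: entry 0 ≤ 0; row 3: entry -5 ≤ 0. Minimum is 12/5 at row 1 (x1 leaves); pivot element 5/3.
After the second pivot the z-row RHS is 54/5 − (-8/3)·(12/5) = 86/5.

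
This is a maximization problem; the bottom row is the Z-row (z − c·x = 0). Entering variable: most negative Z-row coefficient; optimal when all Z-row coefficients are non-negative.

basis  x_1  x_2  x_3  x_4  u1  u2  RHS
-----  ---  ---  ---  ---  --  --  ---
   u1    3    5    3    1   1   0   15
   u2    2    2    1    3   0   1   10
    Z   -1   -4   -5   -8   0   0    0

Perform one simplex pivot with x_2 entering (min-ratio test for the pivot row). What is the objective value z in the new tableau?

Ratio test on column x_2 — row 1: 15/5 = 3; row 2: 10/2 = 5. Minimum is 3 at row 1 (u1 leaves); pivot element 5.
Pivot on row 1; the Z-row RHS becomes 0 − (-4)·3 = 12.

12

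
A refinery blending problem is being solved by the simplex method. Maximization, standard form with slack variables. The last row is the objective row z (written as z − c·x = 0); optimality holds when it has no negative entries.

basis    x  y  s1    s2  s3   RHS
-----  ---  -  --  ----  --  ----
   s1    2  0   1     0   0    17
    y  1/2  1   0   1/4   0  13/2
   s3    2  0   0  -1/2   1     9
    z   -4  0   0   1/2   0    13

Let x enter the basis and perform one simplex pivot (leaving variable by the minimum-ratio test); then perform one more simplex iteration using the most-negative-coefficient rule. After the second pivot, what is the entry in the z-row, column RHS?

110/3

Ratio test on column x — row 1: 17/2 = 17/2; row 2: (13/2)/(1/2) = 13; row 3: 9/2 = 9/2. Minimum is 9/2 at row 3 (s3 leaves); pivot element 2.
Divide row 3 by 2; eliminate column x from the other rows.
Second iteration: most negative z-row entry is -1/2 in column s2, so s2 enters.
Ratio test on column s2 — row 1: 8/(1/2) = 16; row 2: (17/4)/(3/8) = 34/3; row 3: entry -1/4 ≤ 0. Minimum is 34/3 at row 2 (y leaves); pivot element 3/8.
Divide row 2 by 3/8; eliminate column s2 from the other rows.
After both pivots, the entry at the z-row, column RHS is 110/3.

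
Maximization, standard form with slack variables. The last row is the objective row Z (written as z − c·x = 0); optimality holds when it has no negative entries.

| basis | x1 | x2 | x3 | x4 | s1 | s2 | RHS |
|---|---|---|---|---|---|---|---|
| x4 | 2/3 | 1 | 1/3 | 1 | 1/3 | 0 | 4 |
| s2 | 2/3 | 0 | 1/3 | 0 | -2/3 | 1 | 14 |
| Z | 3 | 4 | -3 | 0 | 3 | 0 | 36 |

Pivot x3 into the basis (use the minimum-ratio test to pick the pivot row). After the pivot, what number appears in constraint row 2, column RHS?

10

Ratio test on column x3 — row 1: 4/(1/3) = 12; row 2: 14/(1/3) = 42. Minimum is 12 at row 1 (x4 leaves); pivot element 1/3.
Divide row 1 by 1/3; eliminate column x3 from the other rows.
Row 2 update in column RHS: 14 − (1/3)·12 = 10.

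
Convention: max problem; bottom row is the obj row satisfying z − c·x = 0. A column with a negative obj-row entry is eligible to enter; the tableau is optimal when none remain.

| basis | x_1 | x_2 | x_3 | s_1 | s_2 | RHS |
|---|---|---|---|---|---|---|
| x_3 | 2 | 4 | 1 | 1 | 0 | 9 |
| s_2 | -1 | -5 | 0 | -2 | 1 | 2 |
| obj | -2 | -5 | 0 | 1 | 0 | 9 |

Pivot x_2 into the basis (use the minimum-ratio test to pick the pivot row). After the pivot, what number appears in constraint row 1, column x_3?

1/4

Ratio test on column x_2 — row 1: 9/4 = 9/4; row 2: entry -5 ≤ 0. Minimum is 9/4 at row 1 (x_3 leaves); pivot element 4.
Divide row 1 by 4; eliminate column x_2 from the other rows.
In the new row 1, the x_3 entry is the old entry divided by the pivot: 1/4 = 1/4.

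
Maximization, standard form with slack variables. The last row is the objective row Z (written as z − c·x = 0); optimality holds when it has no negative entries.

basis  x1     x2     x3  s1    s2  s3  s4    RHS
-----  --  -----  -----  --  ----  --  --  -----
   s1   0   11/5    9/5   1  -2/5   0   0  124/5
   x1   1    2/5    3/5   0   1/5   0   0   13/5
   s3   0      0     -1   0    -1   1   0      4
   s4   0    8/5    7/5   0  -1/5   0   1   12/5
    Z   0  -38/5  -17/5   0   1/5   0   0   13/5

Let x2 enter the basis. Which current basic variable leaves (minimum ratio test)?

Column x2 entries and ratios — s1: (124/5)/(11/5) = 124/11; x1: (13/5)/(2/5) = 13/2; s3: 0 ≤ 0, skip; s4: (12/5)/(8/5) = 3/2.
Smallest ratio is 3/2 in the row of s4, so s4 leaves.

s4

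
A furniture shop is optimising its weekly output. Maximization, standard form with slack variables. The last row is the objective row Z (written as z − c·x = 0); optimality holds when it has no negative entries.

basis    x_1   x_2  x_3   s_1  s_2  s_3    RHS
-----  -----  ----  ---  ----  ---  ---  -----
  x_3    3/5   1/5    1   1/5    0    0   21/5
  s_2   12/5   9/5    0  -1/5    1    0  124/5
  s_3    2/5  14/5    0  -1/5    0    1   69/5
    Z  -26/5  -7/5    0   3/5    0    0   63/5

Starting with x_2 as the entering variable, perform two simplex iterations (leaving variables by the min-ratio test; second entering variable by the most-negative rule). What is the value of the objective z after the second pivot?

Ratio test on column x_2 — row 1: (21/5)/(1/5) = 21; row 2: (124/5)/(9/5) = 124/9; row 3: (69/5)/(14/5) = 69/14. Minimum is 69/14 at row 3 (s_3 leaves); pivot element 14/5.
Pivot on row 3; the Z-row RHS becomes 63/5 − (-7/5)·(69/14) = 39/2.
Next entering variable (most negative Z-row entry -5): x_1.
Ratio test on column x_1 — row 1: (45/14)/(4/7) = 45/8; row 2: (223/14)/(15/7) = 223/30; row 3: (69/14)/(1/7) = 69/2. Minimum is 45/8 at row 1 (x_3 leaves); pivot element 4/7.
After the second pivot the Z-row RHS is 39/2 − (-5)·(45/8) = 381/8.

381/8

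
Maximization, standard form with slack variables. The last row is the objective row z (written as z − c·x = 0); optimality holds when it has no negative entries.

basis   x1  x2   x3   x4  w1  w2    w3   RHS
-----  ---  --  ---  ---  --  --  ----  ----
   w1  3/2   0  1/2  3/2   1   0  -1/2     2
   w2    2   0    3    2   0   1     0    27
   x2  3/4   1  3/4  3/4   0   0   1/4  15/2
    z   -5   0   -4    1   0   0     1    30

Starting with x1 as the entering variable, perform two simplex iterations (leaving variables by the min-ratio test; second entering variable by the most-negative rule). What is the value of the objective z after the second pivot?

Ratio test on column x1 — row 1: 2/(3/2) = 4/3; row 2: 27/2 = 27/2; row 3: (15/2)/(3/4) = 10. Minimum is 4/3 at row 1 (w1 leaves); pivot element 3/2.
Pivot on row 1; the z-row RHS becomes 30 − (-5)·(4/3) = 110/3.
Next entering variable (most negative z-row entry -7/3): x3.
Ratio test on column x3 — row 1: (4/3)/(1/3) = 4; row 2: (73/3)/(7/3) = 73/7; row 3: (13/2)/(1/2) = 13. Minimum is 4 at row 1 (x1 leaves); pivot element 1/3.
After the second pivot the z-row RHS is 110/3 − (-7/3)·4 = 46.

46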